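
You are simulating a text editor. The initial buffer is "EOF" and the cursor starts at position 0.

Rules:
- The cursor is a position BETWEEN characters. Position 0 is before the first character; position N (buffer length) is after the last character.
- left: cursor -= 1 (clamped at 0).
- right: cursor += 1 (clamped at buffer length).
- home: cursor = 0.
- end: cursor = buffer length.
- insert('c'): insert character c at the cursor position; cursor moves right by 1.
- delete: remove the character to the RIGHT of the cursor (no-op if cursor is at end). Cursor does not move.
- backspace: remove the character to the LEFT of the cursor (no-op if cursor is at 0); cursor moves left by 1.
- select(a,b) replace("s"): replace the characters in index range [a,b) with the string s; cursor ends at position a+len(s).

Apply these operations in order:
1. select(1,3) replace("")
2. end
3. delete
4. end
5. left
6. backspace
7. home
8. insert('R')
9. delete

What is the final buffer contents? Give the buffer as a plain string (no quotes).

After op 1 (select(1,3) replace("")): buf='E' cursor=1
After op 2 (end): buf='E' cursor=1
After op 3 (delete): buf='E' cursor=1
After op 4 (end): buf='E' cursor=1
After op 5 (left): buf='E' cursor=0
After op 6 (backspace): buf='E' cursor=0
After op 7 (home): buf='E' cursor=0
After op 8 (insert('R')): buf='RE' cursor=1
After op 9 (delete): buf='R' cursor=1

Answer: R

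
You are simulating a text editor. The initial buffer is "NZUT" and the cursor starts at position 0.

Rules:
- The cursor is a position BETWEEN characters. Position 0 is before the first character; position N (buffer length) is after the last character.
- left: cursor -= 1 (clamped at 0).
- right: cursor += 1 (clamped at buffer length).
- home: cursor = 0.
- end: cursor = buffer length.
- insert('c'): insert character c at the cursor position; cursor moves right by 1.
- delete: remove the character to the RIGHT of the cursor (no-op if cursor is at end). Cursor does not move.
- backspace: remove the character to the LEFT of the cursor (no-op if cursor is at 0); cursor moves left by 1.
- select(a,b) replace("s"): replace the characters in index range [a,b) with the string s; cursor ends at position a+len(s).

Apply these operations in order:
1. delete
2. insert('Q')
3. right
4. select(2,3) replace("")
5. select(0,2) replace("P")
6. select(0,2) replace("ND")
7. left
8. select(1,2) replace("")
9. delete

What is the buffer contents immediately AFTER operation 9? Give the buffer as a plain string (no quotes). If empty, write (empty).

Answer: N

Derivation:
After op 1 (delete): buf='ZUT' cursor=0
After op 2 (insert('Q')): buf='QZUT' cursor=1
After op 3 (right): buf='QZUT' cursor=2
After op 4 (select(2,3) replace("")): buf='QZT' cursor=2
After op 5 (select(0,2) replace("P")): buf='PT' cursor=1
After op 6 (select(0,2) replace("ND")): buf='ND' cursor=2
After op 7 (left): buf='ND' cursor=1
After op 8 (select(1,2) replace("")): buf='N' cursor=1
After op 9 (delete): buf='N' cursor=1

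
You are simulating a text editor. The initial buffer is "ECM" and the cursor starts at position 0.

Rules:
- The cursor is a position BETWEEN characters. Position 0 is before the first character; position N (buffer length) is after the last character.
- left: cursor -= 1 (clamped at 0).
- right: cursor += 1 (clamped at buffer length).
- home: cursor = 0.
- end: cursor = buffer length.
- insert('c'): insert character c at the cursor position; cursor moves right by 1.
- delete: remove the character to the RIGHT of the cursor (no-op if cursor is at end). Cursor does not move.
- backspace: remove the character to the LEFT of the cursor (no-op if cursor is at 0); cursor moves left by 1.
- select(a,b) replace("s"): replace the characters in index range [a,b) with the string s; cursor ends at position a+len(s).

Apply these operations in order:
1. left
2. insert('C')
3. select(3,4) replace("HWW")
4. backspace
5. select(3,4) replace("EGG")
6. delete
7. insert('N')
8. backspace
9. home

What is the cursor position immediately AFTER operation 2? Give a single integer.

After op 1 (left): buf='ECM' cursor=0
After op 2 (insert('C')): buf='CECM' cursor=1

Answer: 1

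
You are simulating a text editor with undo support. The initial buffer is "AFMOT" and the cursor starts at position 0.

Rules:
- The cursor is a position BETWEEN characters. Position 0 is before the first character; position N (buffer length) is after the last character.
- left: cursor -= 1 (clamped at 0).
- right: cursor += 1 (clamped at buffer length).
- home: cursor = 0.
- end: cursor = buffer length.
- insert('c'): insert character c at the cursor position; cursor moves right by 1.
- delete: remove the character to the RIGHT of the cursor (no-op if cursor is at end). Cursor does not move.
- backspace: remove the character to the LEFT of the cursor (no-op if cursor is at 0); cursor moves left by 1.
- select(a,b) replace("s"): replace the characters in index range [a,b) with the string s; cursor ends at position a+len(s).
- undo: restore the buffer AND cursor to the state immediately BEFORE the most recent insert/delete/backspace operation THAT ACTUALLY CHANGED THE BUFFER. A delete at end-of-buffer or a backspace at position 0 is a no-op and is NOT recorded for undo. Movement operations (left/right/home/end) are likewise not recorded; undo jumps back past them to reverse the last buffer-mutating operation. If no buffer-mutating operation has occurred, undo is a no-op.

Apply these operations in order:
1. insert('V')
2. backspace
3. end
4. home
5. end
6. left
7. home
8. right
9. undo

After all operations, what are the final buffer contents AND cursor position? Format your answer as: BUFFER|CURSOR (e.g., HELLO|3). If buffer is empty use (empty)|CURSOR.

After op 1 (insert('V')): buf='VAFMOT' cursor=1
After op 2 (backspace): buf='AFMOT' cursor=0
After op 3 (end): buf='AFMOT' cursor=5
After op 4 (home): buf='AFMOT' cursor=0
After op 5 (end): buf='AFMOT' cursor=5
After op 6 (left): buf='AFMOT' cursor=4
After op 7 (home): buf='AFMOT' cursor=0
After op 8 (right): buf='AFMOT' cursor=1
After op 9 (undo): buf='VAFMOT' cursor=1

Answer: VAFMOT|1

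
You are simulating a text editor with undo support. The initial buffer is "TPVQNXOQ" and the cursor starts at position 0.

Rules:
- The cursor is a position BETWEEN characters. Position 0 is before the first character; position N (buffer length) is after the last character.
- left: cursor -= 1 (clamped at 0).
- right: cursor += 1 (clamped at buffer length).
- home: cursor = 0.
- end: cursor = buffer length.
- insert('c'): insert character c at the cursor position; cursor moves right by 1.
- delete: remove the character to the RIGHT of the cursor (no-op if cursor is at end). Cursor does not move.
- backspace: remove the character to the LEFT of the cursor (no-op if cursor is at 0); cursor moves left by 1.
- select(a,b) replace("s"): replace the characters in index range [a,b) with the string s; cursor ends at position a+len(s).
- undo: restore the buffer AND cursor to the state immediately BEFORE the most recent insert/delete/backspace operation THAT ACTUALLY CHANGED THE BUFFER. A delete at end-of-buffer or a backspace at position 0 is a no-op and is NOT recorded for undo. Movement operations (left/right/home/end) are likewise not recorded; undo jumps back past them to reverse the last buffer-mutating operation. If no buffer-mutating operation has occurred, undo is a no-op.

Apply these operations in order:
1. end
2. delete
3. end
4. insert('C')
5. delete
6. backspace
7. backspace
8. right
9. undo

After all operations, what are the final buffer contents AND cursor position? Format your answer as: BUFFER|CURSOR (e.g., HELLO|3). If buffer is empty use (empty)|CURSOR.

After op 1 (end): buf='TPVQNXOQ' cursor=8
After op 2 (delete): buf='TPVQNXOQ' cursor=8
After op 3 (end): buf='TPVQNXOQ' cursor=8
After op 4 (insert('C')): buf='TPVQNXOQC' cursor=9
After op 5 (delete): buf='TPVQNXOQC' cursor=9
After op 6 (backspace): buf='TPVQNXOQ' cursor=8
After op 7 (backspace): buf='TPVQNXO' cursor=7
After op 8 (right): buf='TPVQNXO' cursor=7
After op 9 (undo): buf='TPVQNXOQ' cursor=8

Answer: TPVQNXOQ|8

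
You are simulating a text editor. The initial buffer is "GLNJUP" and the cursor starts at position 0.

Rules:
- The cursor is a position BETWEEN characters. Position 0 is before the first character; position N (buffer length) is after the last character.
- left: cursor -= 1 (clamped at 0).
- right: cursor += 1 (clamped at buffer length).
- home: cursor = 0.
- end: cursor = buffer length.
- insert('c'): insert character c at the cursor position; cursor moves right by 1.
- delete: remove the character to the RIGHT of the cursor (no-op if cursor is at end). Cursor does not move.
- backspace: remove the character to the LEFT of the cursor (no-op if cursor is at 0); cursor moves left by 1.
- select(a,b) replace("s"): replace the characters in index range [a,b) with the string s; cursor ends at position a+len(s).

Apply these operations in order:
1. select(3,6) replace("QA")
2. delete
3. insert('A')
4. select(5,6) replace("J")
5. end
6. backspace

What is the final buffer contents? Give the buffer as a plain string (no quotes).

After op 1 (select(3,6) replace("QA")): buf='GLNQA' cursor=5
After op 2 (delete): buf='GLNQA' cursor=5
After op 3 (insert('A')): buf='GLNQAA' cursor=6
After op 4 (select(5,6) replace("J")): buf='GLNQAJ' cursor=6
After op 5 (end): buf='GLNQAJ' cursor=6
After op 6 (backspace): buf='GLNQA' cursor=5

Answer: GLNQA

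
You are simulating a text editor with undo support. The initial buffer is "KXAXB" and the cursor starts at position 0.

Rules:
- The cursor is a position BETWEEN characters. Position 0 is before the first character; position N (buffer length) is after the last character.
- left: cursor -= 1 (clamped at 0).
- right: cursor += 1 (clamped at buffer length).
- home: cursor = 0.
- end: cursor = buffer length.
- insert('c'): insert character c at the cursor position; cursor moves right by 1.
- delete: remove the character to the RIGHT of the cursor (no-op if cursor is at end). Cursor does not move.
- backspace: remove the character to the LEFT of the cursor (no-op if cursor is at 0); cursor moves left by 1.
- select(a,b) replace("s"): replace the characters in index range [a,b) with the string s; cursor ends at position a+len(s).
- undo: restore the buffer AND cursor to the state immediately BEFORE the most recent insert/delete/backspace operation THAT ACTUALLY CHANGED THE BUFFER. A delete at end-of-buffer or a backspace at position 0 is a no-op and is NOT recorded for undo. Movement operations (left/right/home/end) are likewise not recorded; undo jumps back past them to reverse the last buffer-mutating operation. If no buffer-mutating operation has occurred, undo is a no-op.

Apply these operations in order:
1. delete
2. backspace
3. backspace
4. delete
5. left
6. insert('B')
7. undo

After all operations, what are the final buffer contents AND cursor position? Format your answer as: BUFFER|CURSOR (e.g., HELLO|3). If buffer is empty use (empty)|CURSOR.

Answer: AXB|0

Derivation:
After op 1 (delete): buf='XAXB' cursor=0
After op 2 (backspace): buf='XAXB' cursor=0
After op 3 (backspace): buf='XAXB' cursor=0
After op 4 (delete): buf='AXB' cursor=0
After op 5 (left): buf='AXB' cursor=0
After op 6 (insert('B')): buf='BAXB' cursor=1
After op 7 (undo): buf='AXB' cursor=0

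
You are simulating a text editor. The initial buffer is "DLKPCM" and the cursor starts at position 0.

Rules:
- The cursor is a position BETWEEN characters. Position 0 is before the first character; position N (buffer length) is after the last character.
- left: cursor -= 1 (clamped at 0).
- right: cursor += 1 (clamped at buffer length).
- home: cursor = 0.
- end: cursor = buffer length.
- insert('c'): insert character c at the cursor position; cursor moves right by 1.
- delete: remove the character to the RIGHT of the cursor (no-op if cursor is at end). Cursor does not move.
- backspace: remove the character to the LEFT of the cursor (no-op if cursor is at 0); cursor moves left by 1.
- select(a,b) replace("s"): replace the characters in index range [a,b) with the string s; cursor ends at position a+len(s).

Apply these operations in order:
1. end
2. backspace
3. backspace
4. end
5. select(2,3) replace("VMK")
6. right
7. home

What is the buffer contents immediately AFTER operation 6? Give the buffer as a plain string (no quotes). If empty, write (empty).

After op 1 (end): buf='DLKPCM' cursor=6
After op 2 (backspace): buf='DLKPC' cursor=5
After op 3 (backspace): buf='DLKP' cursor=4
After op 4 (end): buf='DLKP' cursor=4
After op 5 (select(2,3) replace("VMK")): buf='DLVMKP' cursor=5
After op 6 (right): buf='DLVMKP' cursor=6

Answer: DLVMKP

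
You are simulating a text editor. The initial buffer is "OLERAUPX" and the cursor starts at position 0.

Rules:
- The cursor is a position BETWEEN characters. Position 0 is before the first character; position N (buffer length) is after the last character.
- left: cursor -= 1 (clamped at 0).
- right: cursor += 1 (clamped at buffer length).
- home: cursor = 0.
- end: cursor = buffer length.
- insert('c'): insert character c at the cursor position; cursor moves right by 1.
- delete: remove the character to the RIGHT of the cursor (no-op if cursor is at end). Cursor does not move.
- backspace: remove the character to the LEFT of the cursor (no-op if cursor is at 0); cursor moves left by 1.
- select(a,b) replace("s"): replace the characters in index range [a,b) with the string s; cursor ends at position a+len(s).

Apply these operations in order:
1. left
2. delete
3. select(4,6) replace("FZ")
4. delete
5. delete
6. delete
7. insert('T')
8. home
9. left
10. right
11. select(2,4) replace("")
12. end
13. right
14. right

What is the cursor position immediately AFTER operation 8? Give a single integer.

Answer: 0

Derivation:
After op 1 (left): buf='OLERAUPX' cursor=0
After op 2 (delete): buf='LERAUPX' cursor=0
After op 3 (select(4,6) replace("FZ")): buf='LERAFZX' cursor=6
After op 4 (delete): buf='LERAFZ' cursor=6
After op 5 (delete): buf='LERAFZ' cursor=6
After op 6 (delete): buf='LERAFZ' cursor=6
After op 7 (insert('T')): buf='LERAFZT' cursor=7
After op 8 (home): buf='LERAFZT' cursor=0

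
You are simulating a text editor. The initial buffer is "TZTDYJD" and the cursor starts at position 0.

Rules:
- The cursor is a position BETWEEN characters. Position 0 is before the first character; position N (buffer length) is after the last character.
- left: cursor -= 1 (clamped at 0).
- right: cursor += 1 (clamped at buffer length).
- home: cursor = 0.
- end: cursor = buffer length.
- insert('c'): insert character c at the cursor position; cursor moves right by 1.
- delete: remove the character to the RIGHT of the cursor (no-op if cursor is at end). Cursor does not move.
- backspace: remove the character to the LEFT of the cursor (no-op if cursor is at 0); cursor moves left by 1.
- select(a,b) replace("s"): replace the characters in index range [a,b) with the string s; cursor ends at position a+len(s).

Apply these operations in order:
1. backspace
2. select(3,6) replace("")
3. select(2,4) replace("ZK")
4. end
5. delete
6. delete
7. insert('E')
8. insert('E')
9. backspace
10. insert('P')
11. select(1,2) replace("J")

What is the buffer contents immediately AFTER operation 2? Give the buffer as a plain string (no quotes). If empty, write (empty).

Answer: TZTD

Derivation:
After op 1 (backspace): buf='TZTDYJD' cursor=0
After op 2 (select(3,6) replace("")): buf='TZTD' cursor=3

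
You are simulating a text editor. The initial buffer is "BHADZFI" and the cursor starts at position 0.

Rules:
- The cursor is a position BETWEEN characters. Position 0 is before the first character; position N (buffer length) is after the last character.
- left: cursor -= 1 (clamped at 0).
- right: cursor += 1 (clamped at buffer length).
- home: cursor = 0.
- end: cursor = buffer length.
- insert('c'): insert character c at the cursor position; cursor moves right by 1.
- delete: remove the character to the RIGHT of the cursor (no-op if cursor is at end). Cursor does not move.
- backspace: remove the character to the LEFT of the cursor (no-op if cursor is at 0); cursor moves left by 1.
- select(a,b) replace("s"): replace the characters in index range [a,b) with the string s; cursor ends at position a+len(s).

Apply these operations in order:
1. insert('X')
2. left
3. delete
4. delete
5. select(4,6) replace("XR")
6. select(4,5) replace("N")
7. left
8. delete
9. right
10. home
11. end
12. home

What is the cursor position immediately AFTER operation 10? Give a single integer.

Answer: 0

Derivation:
After op 1 (insert('X')): buf='XBHADZFI' cursor=1
After op 2 (left): buf='XBHADZFI' cursor=0
After op 3 (delete): buf='BHADZFI' cursor=0
After op 4 (delete): buf='HADZFI' cursor=0
After op 5 (select(4,6) replace("XR")): buf='HADZXR' cursor=6
After op 6 (select(4,5) replace("N")): buf='HADZNR' cursor=5
After op 7 (left): buf='HADZNR' cursor=4
After op 8 (delete): buf='HADZR' cursor=4
After op 9 (right): buf='HADZR' cursor=5
After op 10 (home): buf='HADZR' cursor=0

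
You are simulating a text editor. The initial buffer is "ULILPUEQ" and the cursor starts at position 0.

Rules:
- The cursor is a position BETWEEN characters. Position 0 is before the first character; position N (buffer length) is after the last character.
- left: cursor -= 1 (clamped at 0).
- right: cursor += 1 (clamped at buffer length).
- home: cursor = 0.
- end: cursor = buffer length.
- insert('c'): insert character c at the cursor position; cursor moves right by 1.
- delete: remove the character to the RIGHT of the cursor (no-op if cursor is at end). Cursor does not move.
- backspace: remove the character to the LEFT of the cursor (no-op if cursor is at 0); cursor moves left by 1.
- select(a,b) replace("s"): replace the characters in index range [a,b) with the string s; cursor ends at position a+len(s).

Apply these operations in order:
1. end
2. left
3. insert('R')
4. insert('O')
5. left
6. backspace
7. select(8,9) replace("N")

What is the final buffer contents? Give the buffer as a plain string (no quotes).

Answer: ULILPUEON

Derivation:
After op 1 (end): buf='ULILPUEQ' cursor=8
After op 2 (left): buf='ULILPUEQ' cursor=7
After op 3 (insert('R')): buf='ULILPUERQ' cursor=8
After op 4 (insert('O')): buf='ULILPUEROQ' cursor=9
After op 5 (left): buf='ULILPUEROQ' cursor=8
After op 6 (backspace): buf='ULILPUEOQ' cursor=7
After op 7 (select(8,9) replace("N")): buf='ULILPUEON' cursor=9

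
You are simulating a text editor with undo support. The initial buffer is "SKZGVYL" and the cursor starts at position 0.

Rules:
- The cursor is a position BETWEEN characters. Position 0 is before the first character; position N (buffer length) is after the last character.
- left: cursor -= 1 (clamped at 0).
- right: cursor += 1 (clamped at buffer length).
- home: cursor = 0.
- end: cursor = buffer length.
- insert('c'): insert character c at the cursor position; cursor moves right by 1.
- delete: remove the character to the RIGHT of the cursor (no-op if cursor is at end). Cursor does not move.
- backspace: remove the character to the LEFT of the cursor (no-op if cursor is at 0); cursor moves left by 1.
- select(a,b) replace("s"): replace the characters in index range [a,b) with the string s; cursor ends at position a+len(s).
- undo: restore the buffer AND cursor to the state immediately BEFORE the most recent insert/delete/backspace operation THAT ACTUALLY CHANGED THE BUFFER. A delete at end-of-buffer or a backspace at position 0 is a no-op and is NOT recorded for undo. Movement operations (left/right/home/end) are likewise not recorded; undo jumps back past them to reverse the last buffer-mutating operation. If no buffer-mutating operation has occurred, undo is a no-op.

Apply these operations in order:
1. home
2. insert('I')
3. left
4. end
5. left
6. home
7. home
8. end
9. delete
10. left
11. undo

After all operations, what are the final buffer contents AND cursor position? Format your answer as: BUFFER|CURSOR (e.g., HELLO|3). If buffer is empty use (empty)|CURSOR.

After op 1 (home): buf='SKZGVYL' cursor=0
After op 2 (insert('I')): buf='ISKZGVYL' cursor=1
After op 3 (left): buf='ISKZGVYL' cursor=0
After op 4 (end): buf='ISKZGVYL' cursor=8
After op 5 (left): buf='ISKZGVYL' cursor=7
After op 6 (home): buf='ISKZGVYL' cursor=0
After op 7 (home): buf='ISKZGVYL' cursor=0
After op 8 (end): buf='ISKZGVYL' cursor=8
After op 9 (delete): buf='ISKZGVYL' cursor=8
After op 10 (left): buf='ISKZGVYL' cursor=7
After op 11 (undo): buf='SKZGVYL' cursor=0

Answer: SKZGVYL|0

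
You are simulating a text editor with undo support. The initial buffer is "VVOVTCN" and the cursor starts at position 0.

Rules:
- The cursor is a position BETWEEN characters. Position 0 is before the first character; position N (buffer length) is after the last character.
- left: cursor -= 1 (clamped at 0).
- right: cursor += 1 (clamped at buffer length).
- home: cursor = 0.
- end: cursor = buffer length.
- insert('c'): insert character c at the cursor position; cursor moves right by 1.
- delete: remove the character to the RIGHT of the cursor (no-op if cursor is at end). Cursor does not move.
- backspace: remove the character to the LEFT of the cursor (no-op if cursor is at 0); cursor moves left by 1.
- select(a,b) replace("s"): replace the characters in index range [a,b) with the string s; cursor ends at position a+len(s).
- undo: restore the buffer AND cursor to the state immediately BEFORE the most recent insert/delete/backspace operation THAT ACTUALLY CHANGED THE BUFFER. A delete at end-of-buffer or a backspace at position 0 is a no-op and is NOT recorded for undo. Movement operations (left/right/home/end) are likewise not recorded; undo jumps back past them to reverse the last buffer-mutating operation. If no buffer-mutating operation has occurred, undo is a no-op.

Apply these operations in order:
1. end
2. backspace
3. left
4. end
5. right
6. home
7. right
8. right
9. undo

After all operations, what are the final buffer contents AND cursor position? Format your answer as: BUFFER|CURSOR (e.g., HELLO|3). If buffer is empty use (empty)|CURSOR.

After op 1 (end): buf='VVOVTCN' cursor=7
After op 2 (backspace): buf='VVOVTC' cursor=6
After op 3 (left): buf='VVOVTC' cursor=5
After op 4 (end): buf='VVOVTC' cursor=6
After op 5 (right): buf='VVOVTC' cursor=6
After op 6 (home): buf='VVOVTC' cursor=0
After op 7 (right): buf='VVOVTC' cursor=1
After op 8 (right): buf='VVOVTC' cursor=2
After op 9 (undo): buf='VVOVTCN' cursor=7

Answer: VVOVTCN|7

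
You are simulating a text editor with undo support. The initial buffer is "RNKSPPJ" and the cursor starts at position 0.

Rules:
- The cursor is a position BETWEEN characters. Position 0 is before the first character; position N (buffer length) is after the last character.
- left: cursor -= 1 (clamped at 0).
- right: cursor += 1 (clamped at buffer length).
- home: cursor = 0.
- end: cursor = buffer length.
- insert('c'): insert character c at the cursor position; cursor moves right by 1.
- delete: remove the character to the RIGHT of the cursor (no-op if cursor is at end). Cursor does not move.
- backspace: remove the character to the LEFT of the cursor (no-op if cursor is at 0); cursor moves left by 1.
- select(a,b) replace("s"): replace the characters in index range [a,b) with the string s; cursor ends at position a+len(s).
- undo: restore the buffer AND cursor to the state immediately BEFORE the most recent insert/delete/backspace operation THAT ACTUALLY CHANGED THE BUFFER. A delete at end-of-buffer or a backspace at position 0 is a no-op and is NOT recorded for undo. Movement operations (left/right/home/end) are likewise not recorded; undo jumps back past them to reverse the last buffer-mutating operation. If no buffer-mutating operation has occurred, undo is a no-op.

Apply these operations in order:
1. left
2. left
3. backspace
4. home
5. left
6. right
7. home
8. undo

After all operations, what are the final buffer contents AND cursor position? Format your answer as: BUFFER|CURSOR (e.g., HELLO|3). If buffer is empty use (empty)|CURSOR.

After op 1 (left): buf='RNKSPPJ' cursor=0
After op 2 (left): buf='RNKSPPJ' cursor=0
After op 3 (backspace): buf='RNKSPPJ' cursor=0
After op 4 (home): buf='RNKSPPJ' cursor=0
After op 5 (left): buf='RNKSPPJ' cursor=0
After op 6 (right): buf='RNKSPPJ' cursor=1
After op 7 (home): buf='RNKSPPJ' cursor=0
After op 8 (undo): buf='RNKSPPJ' cursor=0

Answer: RNKSPPJ|0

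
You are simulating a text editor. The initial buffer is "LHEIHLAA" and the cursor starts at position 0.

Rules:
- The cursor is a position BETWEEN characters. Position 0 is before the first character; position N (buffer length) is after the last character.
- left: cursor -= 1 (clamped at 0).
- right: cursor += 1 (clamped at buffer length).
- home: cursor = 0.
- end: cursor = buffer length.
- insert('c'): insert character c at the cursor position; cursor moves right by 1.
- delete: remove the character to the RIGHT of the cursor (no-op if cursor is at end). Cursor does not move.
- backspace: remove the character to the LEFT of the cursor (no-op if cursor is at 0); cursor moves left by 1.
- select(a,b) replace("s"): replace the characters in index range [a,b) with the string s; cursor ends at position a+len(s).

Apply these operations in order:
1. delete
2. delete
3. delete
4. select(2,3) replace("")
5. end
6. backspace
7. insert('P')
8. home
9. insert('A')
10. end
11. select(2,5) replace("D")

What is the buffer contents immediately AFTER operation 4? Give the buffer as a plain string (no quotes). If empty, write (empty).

Answer: IHAA

Derivation:
After op 1 (delete): buf='HEIHLAA' cursor=0
After op 2 (delete): buf='EIHLAA' cursor=0
After op 3 (delete): buf='IHLAA' cursor=0
After op 4 (select(2,3) replace("")): buf='IHAA' cursor=2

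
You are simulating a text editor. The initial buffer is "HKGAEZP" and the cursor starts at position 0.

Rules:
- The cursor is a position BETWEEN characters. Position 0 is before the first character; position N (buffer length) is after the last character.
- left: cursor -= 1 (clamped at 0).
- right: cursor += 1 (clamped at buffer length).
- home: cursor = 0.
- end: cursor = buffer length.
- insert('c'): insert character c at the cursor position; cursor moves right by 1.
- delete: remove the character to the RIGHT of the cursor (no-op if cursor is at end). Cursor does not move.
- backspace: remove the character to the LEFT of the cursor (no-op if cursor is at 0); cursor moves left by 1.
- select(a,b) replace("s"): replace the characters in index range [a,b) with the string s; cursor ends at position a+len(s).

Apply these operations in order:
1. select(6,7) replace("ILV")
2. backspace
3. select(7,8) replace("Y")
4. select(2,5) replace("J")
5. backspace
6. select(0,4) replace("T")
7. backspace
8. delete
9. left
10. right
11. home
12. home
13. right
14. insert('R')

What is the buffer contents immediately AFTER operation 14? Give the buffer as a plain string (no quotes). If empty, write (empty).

Answer: R

Derivation:
After op 1 (select(6,7) replace("ILV")): buf='HKGAEZILV' cursor=9
After op 2 (backspace): buf='HKGAEZIL' cursor=8
After op 3 (select(7,8) replace("Y")): buf='HKGAEZIY' cursor=8
After op 4 (select(2,5) replace("J")): buf='HKJZIY' cursor=3
After op 5 (backspace): buf='HKZIY' cursor=2
After op 6 (select(0,4) replace("T")): buf='TY' cursor=1
After op 7 (backspace): buf='Y' cursor=0
After op 8 (delete): buf='(empty)' cursor=0
After op 9 (left): buf='(empty)' cursor=0
After op 10 (right): buf='(empty)' cursor=0
After op 11 (home): buf='(empty)' cursor=0
After op 12 (home): buf='(empty)' cursor=0
After op 13 (right): buf='(empty)' cursor=0
After op 14 (insert('R')): buf='R' cursor=1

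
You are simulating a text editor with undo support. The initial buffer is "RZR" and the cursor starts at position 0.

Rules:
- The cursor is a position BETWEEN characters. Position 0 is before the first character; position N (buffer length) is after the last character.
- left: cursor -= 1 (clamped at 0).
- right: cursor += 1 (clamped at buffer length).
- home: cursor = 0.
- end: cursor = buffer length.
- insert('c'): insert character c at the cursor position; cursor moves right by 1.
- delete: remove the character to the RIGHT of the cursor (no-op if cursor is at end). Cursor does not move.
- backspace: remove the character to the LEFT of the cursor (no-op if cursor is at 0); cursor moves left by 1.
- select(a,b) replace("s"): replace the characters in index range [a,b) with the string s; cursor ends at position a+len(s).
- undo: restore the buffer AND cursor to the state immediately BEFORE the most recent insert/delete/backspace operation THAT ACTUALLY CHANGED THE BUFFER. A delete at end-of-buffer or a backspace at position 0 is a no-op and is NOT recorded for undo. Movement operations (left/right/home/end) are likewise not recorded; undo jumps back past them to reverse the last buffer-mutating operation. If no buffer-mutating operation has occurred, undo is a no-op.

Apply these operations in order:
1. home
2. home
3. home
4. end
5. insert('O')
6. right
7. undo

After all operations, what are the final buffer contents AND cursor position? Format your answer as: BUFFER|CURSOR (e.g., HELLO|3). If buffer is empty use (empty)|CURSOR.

After op 1 (home): buf='RZR' cursor=0
After op 2 (home): buf='RZR' cursor=0
After op 3 (home): buf='RZR' cursor=0
After op 4 (end): buf='RZR' cursor=3
After op 5 (insert('O')): buf='RZRO' cursor=4
After op 6 (right): buf='RZRO' cursor=4
After op 7 (undo): buf='RZR' cursor=3

Answer: RZR|3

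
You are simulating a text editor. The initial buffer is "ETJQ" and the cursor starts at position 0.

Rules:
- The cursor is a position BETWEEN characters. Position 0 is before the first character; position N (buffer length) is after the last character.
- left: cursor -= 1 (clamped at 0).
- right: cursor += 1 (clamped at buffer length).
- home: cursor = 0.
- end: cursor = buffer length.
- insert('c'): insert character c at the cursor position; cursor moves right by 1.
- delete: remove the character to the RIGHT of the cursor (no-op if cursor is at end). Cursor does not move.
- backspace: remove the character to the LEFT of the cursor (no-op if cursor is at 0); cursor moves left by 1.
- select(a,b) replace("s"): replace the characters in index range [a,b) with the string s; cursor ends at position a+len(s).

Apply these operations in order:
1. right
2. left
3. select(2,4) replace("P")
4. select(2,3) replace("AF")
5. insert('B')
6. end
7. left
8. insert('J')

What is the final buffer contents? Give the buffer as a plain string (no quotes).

After op 1 (right): buf='ETJQ' cursor=1
After op 2 (left): buf='ETJQ' cursor=0
After op 3 (select(2,4) replace("P")): buf='ETP' cursor=3
After op 4 (select(2,3) replace("AF")): buf='ETAF' cursor=4
After op 5 (insert('B')): buf='ETAFB' cursor=5
After op 6 (end): buf='ETAFB' cursor=5
After op 7 (left): buf='ETAFB' cursor=4
After op 8 (insert('J')): buf='ETAFJB' cursor=5

Answer: ETAFJB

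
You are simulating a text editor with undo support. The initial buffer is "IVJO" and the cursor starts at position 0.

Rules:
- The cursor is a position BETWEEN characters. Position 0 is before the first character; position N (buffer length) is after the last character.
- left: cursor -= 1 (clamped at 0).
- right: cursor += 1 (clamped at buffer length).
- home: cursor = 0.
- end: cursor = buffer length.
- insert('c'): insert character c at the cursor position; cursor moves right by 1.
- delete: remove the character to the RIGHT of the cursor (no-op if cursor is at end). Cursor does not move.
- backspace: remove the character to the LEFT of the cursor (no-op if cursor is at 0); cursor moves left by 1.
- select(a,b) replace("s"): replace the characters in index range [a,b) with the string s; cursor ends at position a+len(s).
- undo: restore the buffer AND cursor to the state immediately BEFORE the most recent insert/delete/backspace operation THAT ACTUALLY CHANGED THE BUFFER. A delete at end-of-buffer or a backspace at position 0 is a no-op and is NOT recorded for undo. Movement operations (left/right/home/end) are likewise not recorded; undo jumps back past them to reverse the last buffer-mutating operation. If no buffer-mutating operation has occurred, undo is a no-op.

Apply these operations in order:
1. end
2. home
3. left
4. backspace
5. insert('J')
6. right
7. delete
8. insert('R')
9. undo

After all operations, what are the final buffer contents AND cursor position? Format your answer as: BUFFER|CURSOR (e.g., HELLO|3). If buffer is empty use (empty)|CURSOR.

Answer: JIJO|2

Derivation:
After op 1 (end): buf='IVJO' cursor=4
After op 2 (home): buf='IVJO' cursor=0
After op 3 (left): buf='IVJO' cursor=0
After op 4 (backspace): buf='IVJO' cursor=0
After op 5 (insert('J')): buf='JIVJO' cursor=1
After op 6 (right): buf='JIVJO' cursor=2
After op 7 (delete): buf='JIJO' cursor=2
After op 8 (insert('R')): buf='JIRJO' cursor=3
After op 9 (undo): buf='JIJO' cursor=2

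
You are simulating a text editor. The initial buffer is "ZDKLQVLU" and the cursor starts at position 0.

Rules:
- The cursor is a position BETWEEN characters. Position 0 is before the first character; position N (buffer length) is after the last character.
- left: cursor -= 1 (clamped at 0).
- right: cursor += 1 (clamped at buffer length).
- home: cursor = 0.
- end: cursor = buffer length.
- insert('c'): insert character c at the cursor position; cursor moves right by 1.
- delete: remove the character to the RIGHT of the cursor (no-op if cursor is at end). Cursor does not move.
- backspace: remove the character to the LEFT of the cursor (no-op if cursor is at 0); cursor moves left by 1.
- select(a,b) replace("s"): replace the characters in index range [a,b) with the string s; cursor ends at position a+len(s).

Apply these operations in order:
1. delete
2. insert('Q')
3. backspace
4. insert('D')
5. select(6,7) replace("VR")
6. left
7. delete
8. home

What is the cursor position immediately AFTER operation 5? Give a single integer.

After op 1 (delete): buf='DKLQVLU' cursor=0
After op 2 (insert('Q')): buf='QDKLQVLU' cursor=1
After op 3 (backspace): buf='DKLQVLU' cursor=0
After op 4 (insert('D')): buf='DDKLQVLU' cursor=1
After op 5 (select(6,7) replace("VR")): buf='DDKLQVVRU' cursor=8

Answer: 8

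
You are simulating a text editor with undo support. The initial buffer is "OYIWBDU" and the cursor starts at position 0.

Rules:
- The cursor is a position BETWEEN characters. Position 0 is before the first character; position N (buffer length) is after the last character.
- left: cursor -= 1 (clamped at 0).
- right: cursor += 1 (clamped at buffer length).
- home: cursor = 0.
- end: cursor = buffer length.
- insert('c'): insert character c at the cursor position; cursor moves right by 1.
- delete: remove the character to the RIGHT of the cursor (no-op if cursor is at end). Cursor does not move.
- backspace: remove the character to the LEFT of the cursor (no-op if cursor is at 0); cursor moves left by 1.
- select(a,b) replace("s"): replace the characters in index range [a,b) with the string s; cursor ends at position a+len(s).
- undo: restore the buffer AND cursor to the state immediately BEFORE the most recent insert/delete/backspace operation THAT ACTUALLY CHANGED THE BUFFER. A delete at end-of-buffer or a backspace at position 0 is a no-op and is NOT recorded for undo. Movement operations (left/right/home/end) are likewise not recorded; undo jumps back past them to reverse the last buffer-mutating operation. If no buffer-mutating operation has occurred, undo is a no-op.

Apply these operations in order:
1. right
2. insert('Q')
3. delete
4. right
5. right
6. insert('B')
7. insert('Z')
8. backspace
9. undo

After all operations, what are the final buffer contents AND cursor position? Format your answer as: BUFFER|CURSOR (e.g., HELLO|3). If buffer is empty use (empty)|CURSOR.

Answer: OQIWBZBDU|6

Derivation:
After op 1 (right): buf='OYIWBDU' cursor=1
After op 2 (insert('Q')): buf='OQYIWBDU' cursor=2
After op 3 (delete): buf='OQIWBDU' cursor=2
After op 4 (right): buf='OQIWBDU' cursor=3
After op 5 (right): buf='OQIWBDU' cursor=4
After op 6 (insert('B')): buf='OQIWBBDU' cursor=5
After op 7 (insert('Z')): buf='OQIWBZBDU' cursor=6
After op 8 (backspace): buf='OQIWBBDU' cursor=5
After op 9 (undo): buf='OQIWBZBDU' cursor=6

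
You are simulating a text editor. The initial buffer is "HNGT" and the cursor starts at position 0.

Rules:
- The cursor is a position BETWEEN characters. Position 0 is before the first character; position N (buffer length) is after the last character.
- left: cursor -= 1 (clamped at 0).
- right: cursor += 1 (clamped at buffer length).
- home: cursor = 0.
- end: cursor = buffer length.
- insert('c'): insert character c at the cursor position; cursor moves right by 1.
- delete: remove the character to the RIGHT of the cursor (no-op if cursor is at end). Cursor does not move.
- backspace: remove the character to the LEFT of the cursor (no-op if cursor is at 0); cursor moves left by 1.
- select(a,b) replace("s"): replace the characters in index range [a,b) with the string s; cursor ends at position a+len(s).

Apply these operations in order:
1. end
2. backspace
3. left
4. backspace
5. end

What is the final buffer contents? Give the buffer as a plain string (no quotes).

After op 1 (end): buf='HNGT' cursor=4
After op 2 (backspace): buf='HNG' cursor=3
After op 3 (left): buf='HNG' cursor=2
After op 4 (backspace): buf='HG' cursor=1
After op 5 (end): buf='HG' cursor=2

Answer: HG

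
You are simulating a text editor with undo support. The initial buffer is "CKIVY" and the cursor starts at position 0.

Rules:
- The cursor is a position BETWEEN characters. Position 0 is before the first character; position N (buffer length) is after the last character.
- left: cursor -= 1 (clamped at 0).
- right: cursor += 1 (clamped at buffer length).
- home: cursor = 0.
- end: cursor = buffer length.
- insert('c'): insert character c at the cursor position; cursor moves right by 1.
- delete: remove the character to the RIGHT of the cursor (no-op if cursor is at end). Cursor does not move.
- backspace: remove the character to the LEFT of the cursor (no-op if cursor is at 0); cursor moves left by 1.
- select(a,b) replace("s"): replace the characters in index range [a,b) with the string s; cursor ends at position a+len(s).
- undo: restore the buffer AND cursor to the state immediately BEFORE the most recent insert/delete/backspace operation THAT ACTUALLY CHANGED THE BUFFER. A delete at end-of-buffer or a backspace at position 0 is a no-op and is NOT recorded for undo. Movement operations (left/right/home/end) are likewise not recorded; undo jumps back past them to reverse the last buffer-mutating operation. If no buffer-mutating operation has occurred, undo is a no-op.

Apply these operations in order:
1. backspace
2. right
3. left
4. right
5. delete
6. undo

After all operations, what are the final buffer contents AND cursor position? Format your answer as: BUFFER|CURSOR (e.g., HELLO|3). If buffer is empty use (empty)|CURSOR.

After op 1 (backspace): buf='CKIVY' cursor=0
After op 2 (right): buf='CKIVY' cursor=1
After op 3 (left): buf='CKIVY' cursor=0
After op 4 (right): buf='CKIVY' cursor=1
After op 5 (delete): buf='CIVY' cursor=1
After op 6 (undo): buf='CKIVY' cursor=1

Answer: CKIVY|1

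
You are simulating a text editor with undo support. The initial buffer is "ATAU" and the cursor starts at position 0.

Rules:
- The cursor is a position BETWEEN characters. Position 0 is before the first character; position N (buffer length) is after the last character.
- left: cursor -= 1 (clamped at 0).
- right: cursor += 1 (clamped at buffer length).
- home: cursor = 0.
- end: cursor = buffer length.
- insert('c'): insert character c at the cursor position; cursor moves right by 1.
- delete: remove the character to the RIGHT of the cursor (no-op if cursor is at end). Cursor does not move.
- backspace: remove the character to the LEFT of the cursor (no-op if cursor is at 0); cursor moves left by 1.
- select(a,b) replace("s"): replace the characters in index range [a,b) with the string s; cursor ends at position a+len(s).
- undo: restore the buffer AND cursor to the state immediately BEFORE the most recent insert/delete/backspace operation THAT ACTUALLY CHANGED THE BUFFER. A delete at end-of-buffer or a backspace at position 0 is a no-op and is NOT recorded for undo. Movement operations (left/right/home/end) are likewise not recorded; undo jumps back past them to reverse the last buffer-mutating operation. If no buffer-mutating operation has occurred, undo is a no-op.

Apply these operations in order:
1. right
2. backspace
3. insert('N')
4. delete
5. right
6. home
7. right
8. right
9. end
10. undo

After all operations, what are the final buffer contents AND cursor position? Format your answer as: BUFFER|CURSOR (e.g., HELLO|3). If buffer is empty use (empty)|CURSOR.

Answer: NTAU|1

Derivation:
After op 1 (right): buf='ATAU' cursor=1
After op 2 (backspace): buf='TAU' cursor=0
After op 3 (insert('N')): buf='NTAU' cursor=1
After op 4 (delete): buf='NAU' cursor=1
After op 5 (right): buf='NAU' cursor=2
After op 6 (home): buf='NAU' cursor=0
After op 7 (right): buf='NAU' cursor=1
After op 8 (right): buf='NAU' cursor=2
After op 9 (end): buf='NAU' cursor=3
After op 10 (undo): buf='NTAU' cursor=1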